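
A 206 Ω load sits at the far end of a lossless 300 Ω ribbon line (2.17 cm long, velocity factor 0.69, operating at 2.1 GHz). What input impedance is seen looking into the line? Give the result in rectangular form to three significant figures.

Z_in ≈ 421 + j59.3 Ω

λ = v/f = 0.69·c / 2.1 GHz = 0.0986 m
βl = 2π·l/λ = 2π × 0.22 = 79.3°
tan(βl) = tan(79.3°) = 5.27
Z_in = Z_0·(Z_L + jZ_0·tanβl)/(Z_0 + jZ_L·tanβl)
     = 300·(206 + j1580)/(300 + j1090)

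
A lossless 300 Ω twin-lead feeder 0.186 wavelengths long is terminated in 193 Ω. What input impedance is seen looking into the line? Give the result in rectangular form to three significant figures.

Z_in ≈ 383 + j126 Ω

βl = 2π × 0.186 = 67°
tan(βl) = tan(67°) = 2.35
Z_in = Z_0·(Z_L + jZ_0·tanβl)/(Z_0 + jZ_L·tanβl)
     = 300·(193 + j705)/(300 + j454)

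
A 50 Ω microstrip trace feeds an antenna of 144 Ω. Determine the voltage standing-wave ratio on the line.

VSWR ≈ 2.88

Γ = (144 − 50)/(144 + 50) = 0.485
VSWR = (1 + 0.485)/(1 − 0.485)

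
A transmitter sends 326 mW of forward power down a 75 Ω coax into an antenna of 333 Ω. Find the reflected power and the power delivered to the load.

P_reflected ≈ 130 mW; P_delivered ≈ 196 mW

Γ = (333 − 75)/(333 + 75) = 0.632
|Γ|² = 0.4
P_refl = |Γ|²·P_inc = 130 mW, P_del = (1 − |Γ|²)·P_inc = 196 mW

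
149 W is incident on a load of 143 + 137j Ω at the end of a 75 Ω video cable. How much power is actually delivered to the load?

P_delivered ≈ 96.4 W

|Γ| = |(68 + j137)/(218 + j137)| = 0.594
|Γ|² = 0.353
P_refl = |Γ|²·P_inc = 52.6 W, P_del = (1 − |Γ|²)·P_inc = 96.4 W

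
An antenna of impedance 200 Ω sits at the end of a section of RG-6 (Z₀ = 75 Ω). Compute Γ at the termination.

Γ = 0.455

Γ = (Z_L − Z_0)/(Z_L + Z_0) = (200 − 75)/(200 + 75) = 125/275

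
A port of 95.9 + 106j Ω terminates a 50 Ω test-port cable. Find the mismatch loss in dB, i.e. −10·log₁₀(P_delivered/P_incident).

Γ = (45.9 + j106)/(145.9 + j106), |Γ| = 0.641
|Γ|² = 0.41, so P_del/P_inc = 1 − |Γ|² = 0.59
ML = −10·log₁₀(1 − |Γ|²)

mismatch loss ≈ 2.29 dB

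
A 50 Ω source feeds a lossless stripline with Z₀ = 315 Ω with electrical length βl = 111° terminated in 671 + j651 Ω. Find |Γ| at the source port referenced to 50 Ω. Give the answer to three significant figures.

tan(βl) = -2.61
Z_in = Z_0·(Z_L + jZ_0·tanβl)/(Z_0 + jZ_L·tanβl) = 73 + j36.9 Ω
Γ_s = (Z_in − Z_s)/(Z_in + Z_s) = (23 + j36.9)/(123 + j36.9), |Γ_s| = 0.339

|Γ| ≈ 0.339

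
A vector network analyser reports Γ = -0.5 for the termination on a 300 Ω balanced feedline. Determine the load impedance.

Z_L ≈ 100 Ω

Z_L = Z_0·(1 + Γ)/(1 − Γ) = 300·(0.5)/(1.5)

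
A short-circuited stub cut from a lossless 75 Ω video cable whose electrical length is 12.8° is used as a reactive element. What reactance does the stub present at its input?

X_in ≈ 17 Ω (inductive)

tan(βl) = 0.227
For a short-circuited stub, Z_in = jZ_0·tan(βl)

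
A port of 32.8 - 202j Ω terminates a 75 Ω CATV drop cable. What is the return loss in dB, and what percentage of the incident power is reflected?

RL ≈ 0.903 dB; 81.2% of incident power reflected

Γ = (-42.2 − j202)/(107.8 − j202), |Γ| = 0.901
RL = −20·log₁₀(0.901) = 0.903 dB
P_refl/P_inc = |Γ|² = 0.812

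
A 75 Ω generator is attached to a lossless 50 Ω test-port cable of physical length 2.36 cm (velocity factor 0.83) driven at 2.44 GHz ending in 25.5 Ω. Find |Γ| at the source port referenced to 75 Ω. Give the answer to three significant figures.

λ = v/f = 0.83·c / 2.44 GHz = 0.102 m
βl = 2π·l/λ = 2π × 0.231 = 83.3°
tan(βl) = 8.45
Z_in = Z_0·(Z_L + jZ_0·tanβl)/(Z_0 + jZ_L·tanβl) = 94.3 + j16 Ω
Γ_s = (Z_in − Z_s)/(Z_in + Z_s) = (19.3 + j16)/(169 + j16), |Γ_s| = 0.147

|Γ| ≈ 0.147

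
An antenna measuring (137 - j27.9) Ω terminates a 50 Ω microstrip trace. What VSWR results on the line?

VSWR ≈ 2.87

Γ = (Z_L − Z_0)/(Z_L + Z_0) = (87 − j27.9)/(187 − j27.9)
|Γ| = 91.4/189 = 0.483
VSWR = (1 + |Γ|)/(1 − |Γ|) = 1.48/0.517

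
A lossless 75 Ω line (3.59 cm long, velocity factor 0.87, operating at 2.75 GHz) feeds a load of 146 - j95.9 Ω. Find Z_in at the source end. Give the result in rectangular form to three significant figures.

λ = v/f = 0.87·c / 2.75 GHz = 0.0949 m
βl = 2π·l/λ = 2π × 0.378 = 136°
tan(βl) = tan(136°) = -0.96
Z_in = Z_0·(Z_L + jZ_0·tanβl)/(Z_0 + jZ_L·tanβl)
     = 75·(146 − j168)/(-17.1 − j140)

Z_in ≈ 79.2 + j87.8 Ω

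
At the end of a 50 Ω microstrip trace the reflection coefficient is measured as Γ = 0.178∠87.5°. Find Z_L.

Z_L ≈ 47.6 + j17.5 Ω

Z_L = Z_0·(1 + Γ)/(1 − Γ) = 50·(1.01 + j0.178)/(0.992 − j0.178)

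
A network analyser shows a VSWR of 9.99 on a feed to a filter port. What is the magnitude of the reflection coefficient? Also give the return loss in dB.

|Γ| = (S − 1)/(S + 1) = (9.99 − 1)/(9.99 + 1) = 8.99/11
RL = −20·log₁₀|Γ| = −20·log₁₀(0.818)

|Γ| ≈ 0.818; return loss ≈ 1.74 dB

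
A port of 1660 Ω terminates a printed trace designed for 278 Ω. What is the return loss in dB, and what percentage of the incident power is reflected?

Γ = (1660 − 278)/(1660 + 278) = 0.713
RL = −20·log₁₀(0.713) = 2.94 dB
P_refl/P_inc = |Γ|² = 0.509

RL ≈ 2.94 dB; 50.9% of incident power reflected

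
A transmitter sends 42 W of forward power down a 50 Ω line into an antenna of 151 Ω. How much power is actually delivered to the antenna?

Γ = (151 − 50)/(151 + 50) = 0.502
|Γ|² = 0.252
P_refl = |Γ|²·P_inc = 10.6 W, P_del = (1 − |Γ|²)·P_inc = 31.4 W

P_delivered ≈ 31.4 W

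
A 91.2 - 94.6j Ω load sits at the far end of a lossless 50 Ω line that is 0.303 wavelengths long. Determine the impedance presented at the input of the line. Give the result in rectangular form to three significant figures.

βl = 2π × 0.303 = 109°
tan(βl) = tan(109°) = -2.89
Z_in = Z_0·(Z_L + jZ_0·tanβl)/(Z_0 + jZ_L·tanβl)
     = 50·(91.2 − j239)/(-223 − j264)

Z_in ≈ 17.9 + j32.4 Ω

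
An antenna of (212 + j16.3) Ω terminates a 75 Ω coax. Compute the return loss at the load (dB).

Γ = (137 + j16.3)/(287 + j16.3), |Γ| = 0.48
RL = −20·log₁₀|Γ| = −20·log₁₀(0.48)

RL ≈ 6.38 dB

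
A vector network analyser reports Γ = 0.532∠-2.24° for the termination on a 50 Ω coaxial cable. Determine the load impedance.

Z_L = Z_0·(1 + Γ)/(1 − Γ) = 50·(1.53 − j0.0208)/(0.468 + j0.0208)

Z_L ≈ 163 − j9.46 Ω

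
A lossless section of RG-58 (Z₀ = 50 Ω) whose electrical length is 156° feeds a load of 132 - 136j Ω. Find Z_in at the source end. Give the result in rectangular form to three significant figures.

Z_in ≈ 111 + j132 Ω

tan(βl) = tan(156°) = -0.445
Z_in = Z_0·(Z_L + jZ_0·tanβl)/(Z_0 + jZ_L·tanβl)
     = 50·(132 − j158)/(-10.6 − j58.8)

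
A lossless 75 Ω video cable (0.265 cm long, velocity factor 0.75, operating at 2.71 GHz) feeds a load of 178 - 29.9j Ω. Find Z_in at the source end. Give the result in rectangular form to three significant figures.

λ = v/f = 0.75·c / 2.71 GHz = 0.083 m
βl = 2π·l/λ = 2π × 0.0319 = 11.5°
tan(βl) = tan(11.5°) = 0.203
Z_in = Z_0·(Z_L + jZ_0·tanβl)/(Z_0 + jZ_L·tanβl)
     = 75·(178 − j14.7)/(81.1 + j36.2)

Z_in ≈ 132 − j72.6 Ω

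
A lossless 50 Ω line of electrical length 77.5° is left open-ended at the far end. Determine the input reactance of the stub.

X_in ≈ -11.1 Ω (capacitive)

tan(βl) = 4.51
For an open-ended stub, Z_in = −jZ_0·cot(βl) = −jZ_0/tan(βl)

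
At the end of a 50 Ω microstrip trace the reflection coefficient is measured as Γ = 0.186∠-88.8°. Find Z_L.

Z_L ≈ 47 − j18.1 Ω

Z_L = Z_0·(1 + Γ)/(1 − Γ) = 50·(1 − j0.186)/(0.996 + j0.186)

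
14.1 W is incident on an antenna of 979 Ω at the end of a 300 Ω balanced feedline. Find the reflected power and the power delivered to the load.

P_reflected ≈ 3.97 W; P_delivered ≈ 10.1 W

Γ = (979 − 300)/(979 + 300) = 0.531
|Γ|² = 0.282
P_refl = |Γ|²·P_inc = 3.97 W, P_del = (1 − |Γ|²)·P_inc = 10.1 W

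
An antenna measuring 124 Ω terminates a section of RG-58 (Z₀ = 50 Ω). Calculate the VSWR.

VSWR ≈ 2.48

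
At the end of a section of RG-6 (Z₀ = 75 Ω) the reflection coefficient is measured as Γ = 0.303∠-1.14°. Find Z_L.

Z_L = Z_0·(1 + Γ)/(1 − Γ) = 75·(1.3 − j0.00603)/(0.697 + j0.00603)

Z_L ≈ 140 − j1.86 Ω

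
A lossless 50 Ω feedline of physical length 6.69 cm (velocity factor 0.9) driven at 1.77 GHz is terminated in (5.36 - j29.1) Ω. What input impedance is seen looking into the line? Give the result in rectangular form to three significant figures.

λ = v/f = 0.9·c / 1.77 GHz = 0.153 m
βl = 2π·l/λ = 2π × 0.439 = 158°
tan(βl) = tan(158°) = -0.406
Z_in = Z_0·(Z_L + jZ_0·tanβl)/(Z_0 + jZ_L·tanβl)
     = 50·(5.36 − j49.4)/(38.2 − j2.18)

Z_in ≈ 10.7 − j64.1 Ω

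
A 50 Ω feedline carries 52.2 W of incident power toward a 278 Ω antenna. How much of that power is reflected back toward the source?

Γ = (278 − 50)/(278 + 50) = 0.695
|Γ|² = 0.483
P_refl = |Γ|²·P_inc = 25.2 W, P_del = (1 − |Γ|²)·P_inc = 27 W

P_reflected ≈ 25.2 W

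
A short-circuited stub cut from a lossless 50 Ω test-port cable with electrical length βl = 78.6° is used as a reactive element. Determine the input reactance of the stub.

X_in ≈ 248 Ω (inductive)

tan(βl) = 4.96
For a short-circuited stub, Z_in = jZ_0·tan(βl)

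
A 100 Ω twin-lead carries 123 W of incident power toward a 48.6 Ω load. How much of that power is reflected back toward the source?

Γ = (48.6 − 100)/(48.6 + 100) = -0.346
|Γ|² = 0.12
P_refl = |Γ|²·P_inc = 14.7 W, P_del = (1 − |Γ|²)·P_inc = 108 W

P_reflected ≈ 14.7 W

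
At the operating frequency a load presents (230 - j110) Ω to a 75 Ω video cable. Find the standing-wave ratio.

Γ = (Z_L − Z_0)/(Z_L + Z_0) = (155 − j110)/(305 − j110)
|Γ| = 190/324 = 0.586
VSWR = (1 + |Γ|)/(1 − |Γ|) = 1.59/0.414

VSWR ≈ 3.83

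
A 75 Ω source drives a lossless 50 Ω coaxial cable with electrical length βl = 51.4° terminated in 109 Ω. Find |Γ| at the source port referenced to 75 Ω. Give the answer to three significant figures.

tan(βl) = 1.25
Z_in = Z_0·(Z_L + jZ_0·tanβl)/(Z_0 + jZ_L·tanβl) = 33.1 − j27.8 Ω
Γ_s = (Z_in − Z_s)/(Z_in + Z_s) = (-41.9 − j27.8)/(108 − j27.8), |Γ_s| = 0.45

|Γ| ≈ 0.45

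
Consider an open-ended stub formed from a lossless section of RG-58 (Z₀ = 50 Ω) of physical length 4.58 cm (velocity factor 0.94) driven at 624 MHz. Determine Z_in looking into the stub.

Z_in ≈ −j67.6 Ω

λ = v/f = 0.94·c / 624 MHz = 0.452 m
βl = 2π·l/λ = 2π × 0.101 = 36.5°
tan(βl) = 0.74
For an open-ended stub, Z_in = −jZ_0·cot(βl) = −jZ_0/tan(βl)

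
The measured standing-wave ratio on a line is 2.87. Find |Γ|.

|Γ| = (S − 1)/(S + 1) = (2.87 − 1)/(2.87 + 1) = 1.87/3.87

|Γ| ≈ 0.483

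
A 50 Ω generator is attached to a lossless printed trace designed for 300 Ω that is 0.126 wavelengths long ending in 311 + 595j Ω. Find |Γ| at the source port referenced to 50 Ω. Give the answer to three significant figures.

|Γ| ≈ 0.933

βl = 2π × 0.126 = 45.4°
tan(βl) = 1.01
Z_in = Z_0·(Z_L + jZ_0·tanβl)/(Z_0 + jZ_L·tanβl) = 297 − j582 Ω
Γ_s = (Z_in − Z_s)/(Z_in + Z_s) = (247 − j582)/(347 − j582), |Γ_s| = 0.933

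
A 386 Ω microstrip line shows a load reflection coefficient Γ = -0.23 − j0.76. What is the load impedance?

Z_L = Z_0·(1 + Γ)/(1 − Γ) = 386·(0.77 − j0.76)/(1.23 + j0.76)

Z_L ≈ 68.2 − j281 Ω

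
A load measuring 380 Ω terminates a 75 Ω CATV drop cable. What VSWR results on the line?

VSWR ≈ 5.07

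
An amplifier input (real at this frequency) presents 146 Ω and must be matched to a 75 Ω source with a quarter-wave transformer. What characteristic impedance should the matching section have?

Z_qwt = √(Z_0·R_L) = √(75 × 146) = √10950

Z_qwt ≈ 105 Ω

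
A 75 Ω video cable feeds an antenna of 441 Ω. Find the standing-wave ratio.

VSWR ≈ 5.88

For a purely resistive load, VSWR = R_L/Z_0 or Z_0/R_L (whichever > 1) = 441/75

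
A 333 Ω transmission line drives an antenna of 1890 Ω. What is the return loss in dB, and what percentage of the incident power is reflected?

RL ≈ 3.09 dB; 49.1% of incident power reflected

Γ = (1890 − 333)/(1890 + 333) = 0.7
RL = −20·log₁₀(0.7) = 3.09 dB
P_refl/P_inc = |Γ|² = 0.491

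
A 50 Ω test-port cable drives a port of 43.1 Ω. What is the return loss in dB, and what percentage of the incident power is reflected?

RL ≈ 22.6 dB; 0.549% of incident power reflected

Γ = (43.1 − 50)/(43.1 + 50) = -0.0741
RL = −20·log₁₀(0.0741) = 22.6 dB
P_refl/P_inc = |Γ|² = 0.00549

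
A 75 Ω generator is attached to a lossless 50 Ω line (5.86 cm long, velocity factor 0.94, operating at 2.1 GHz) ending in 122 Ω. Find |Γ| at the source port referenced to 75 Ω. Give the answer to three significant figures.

|Γ| ≈ 0.333

λ = v/f = 0.94·c / 2.1 GHz = 0.134 m
βl = 2π·l/λ = 2π × 0.436 = 157°
tan(βl) = -0.422
Z_in = Z_0·(Z_L + jZ_0·tanβl)/(Z_0 + jZ_L·tanβl) = 69.7 + j50.7 Ω
Γ_s = (Z_in − Z_s)/(Z_in + Z_s) = (-5.29 + j50.7)/(145 + j50.7), |Γ_s| = 0.333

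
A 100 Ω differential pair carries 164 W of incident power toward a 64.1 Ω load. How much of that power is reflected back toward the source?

Γ = (64.1 − 100)/(64.1 + 100) = -0.219
|Γ|² = 0.0479
P_refl = |Γ|²·P_inc = 7.85 W, P_del = (1 − |Γ|²)·P_inc = 156 W

P_reflected ≈ 7.85 W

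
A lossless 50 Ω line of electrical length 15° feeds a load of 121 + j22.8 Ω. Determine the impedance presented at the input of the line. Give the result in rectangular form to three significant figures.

Z_in ≈ 109 − j39.2 Ω

tan(βl) = tan(15°) = 0.268
Z_in = Z_0·(Z_L + jZ_0·tanβl)/(Z_0 + jZ_L·tanβl)
     = 50·(121 + j36.2)/(43.9 + j32.4)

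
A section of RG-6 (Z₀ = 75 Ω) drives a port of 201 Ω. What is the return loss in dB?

Γ = (201 − 75)/(201 + 75) = 0.457
RL = −20·log₁₀|Γ| = −20·log₁₀(0.457)

RL ≈ 6.81 dB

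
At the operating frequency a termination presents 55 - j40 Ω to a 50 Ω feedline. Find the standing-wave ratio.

Γ = (Z_L − Z_0)/(Z_L + Z_0) = (5 − j40)/(105 − j40)
|Γ| = 40.3/112 = 0.359
VSWR = (1 + |Γ|)/(1 − |Γ|) = 1.36/0.641

VSWR ≈ 2.12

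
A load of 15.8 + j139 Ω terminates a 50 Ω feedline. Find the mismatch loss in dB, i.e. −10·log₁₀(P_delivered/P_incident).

Γ = (-34.2 + j139)/(65.8 + j139), |Γ| = 0.931
|Γ|² = 0.866, so P_del/P_inc = 1 − |Γ|² = 0.134
ML = −10·log₁₀(1 − |Γ|²)

mismatch loss ≈ 8.74 dB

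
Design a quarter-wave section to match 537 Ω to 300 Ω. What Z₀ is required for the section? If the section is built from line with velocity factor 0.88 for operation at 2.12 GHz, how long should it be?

Z_qwt ≈ 401 Ω; length ≈ 3.11 cm

Z_qwt = √(Z_0·R_L) = √(300 × 537) = √161100
λ = 0.88·c/f = 0.125 m, so l = λ/4 = 0.0311 m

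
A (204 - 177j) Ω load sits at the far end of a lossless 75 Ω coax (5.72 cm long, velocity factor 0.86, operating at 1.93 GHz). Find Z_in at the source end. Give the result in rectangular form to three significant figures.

Z_in ≈ 142 + j170 Ω

λ = v/f = 0.86·c / 1.93 GHz = 0.134 m
βl = 2π·l/λ = 2π × 0.428 = 154°
tan(βl) = tan(154°) = -0.487
Z_in = Z_0·(Z_L + jZ_0·tanβl)/(Z_0 + jZ_L·tanβl)
     = 75·(204 − j214)/(-11.2 − j99.3)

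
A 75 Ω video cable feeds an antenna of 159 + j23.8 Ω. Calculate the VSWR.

Γ = (Z_L − Z_0)/(Z_L + Z_0) = (84 + j23.8)/(234 + j23.8)
|Γ| = 87.3/235 = 0.371
VSWR = (1 + |Γ|)/(1 − |Γ|) = 1.37/0.629

VSWR ≈ 2.18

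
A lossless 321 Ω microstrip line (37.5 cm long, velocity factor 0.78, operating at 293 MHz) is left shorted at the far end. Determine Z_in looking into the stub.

Z_in ≈ −j62.2 Ω

λ = v/f = 0.78·c / 293 MHz = 0.799 m
βl = 2π·l/λ = 2π × 0.47 = 169°
tan(βl) = -0.194
For a shorted stub, Z_in = jZ_0·tan(βl)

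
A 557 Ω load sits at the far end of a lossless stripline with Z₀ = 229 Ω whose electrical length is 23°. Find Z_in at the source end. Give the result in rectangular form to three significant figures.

Z_in ≈ 318 − j231 Ω

tan(βl) = tan(23°) = 0.424
Z_in = Z_0·(Z_L + jZ_0·tanβl)/(Z_0 + jZ_L·tanβl)
     = 229·(557 + j97.2)/(229 + j236)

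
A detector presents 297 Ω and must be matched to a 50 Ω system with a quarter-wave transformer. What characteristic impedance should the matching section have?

Z_qwt = √(Z_0·R_L) = √(50 × 297) = √14850

Z_qwt ≈ 122 Ω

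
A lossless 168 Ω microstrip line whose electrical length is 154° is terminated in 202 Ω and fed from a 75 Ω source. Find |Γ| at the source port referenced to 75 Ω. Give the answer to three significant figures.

tan(βl) = -0.488
Z_in = Z_0·(Z_L + jZ_0·tanβl)/(Z_0 + jZ_L·tanβl) = 186 + j27.2 Ω
Γ_s = (Z_in − Z_s)/(Z_in + Z_s) = (111 + j27.2)/(261 + j27.2), |Γ_s| = 0.436

|Γ| ≈ 0.436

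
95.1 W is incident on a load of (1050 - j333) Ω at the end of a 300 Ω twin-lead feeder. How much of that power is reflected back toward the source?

P_reflected ≈ 33.1 W

|Γ| = |(750 − j333)/(1350 − j333)| = 0.59
|Γ|² = 0.348
P_refl = |Γ|²·P_inc = 33.1 W, P_del = (1 − |Γ|²)·P_inc = 62 W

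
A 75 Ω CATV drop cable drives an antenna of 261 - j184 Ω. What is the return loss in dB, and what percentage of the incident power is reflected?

Γ = (186 − j184)/(336 − j184), |Γ| = 0.683
RL = −20·log₁₀(0.683) = 3.31 dB
P_refl/P_inc = |Γ|² = 0.466

RL ≈ 3.31 dB; 46.6% of incident power reflected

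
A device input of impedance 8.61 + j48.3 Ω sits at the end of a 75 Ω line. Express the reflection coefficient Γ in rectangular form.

Γ = (Z_L − Z_0)/(Z_L + Z_0) = (-66.39 + j48.3)/(83.61 + j48.3)

Γ ≈ -0.345 + j0.777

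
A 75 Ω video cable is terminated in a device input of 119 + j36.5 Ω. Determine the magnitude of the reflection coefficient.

|Γ| ≈ 0.29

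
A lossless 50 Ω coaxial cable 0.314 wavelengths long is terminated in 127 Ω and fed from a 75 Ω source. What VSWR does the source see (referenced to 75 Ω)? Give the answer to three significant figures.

βl = 2π × 0.314 = 113°
tan(βl) = -2.35
Z_in = Z_0·(Z_L + jZ_0·tanβl)/(Z_0 + jZ_L·tanβl) = 22.6 + j17.5 Ω
Γ_s = (Z_in − Z_s)/(Z_in + Z_s) = (-52.4 + j17.5)/(97.6 + j17.5), |Γ_s| = 0.557
VSWR = (1 + |Γ_s|)/(1 − |Γ_s|)

VSWR ≈ 3.51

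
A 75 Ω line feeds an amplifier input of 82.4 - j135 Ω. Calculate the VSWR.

VSWR ≈ 4.75

Γ = (Z_L − Z_0)/(Z_L + Z_0) = (7.4 − j135)/(157.4 − j135)
|Γ| = 135/207 = 0.652
VSWR = (1 + |Γ|)/(1 − |Γ|) = 1.65/0.348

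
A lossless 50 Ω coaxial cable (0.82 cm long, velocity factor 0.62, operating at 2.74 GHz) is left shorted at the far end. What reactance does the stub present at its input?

λ = v/f = 0.62·c / 2.74 GHz = 0.0679 m
βl = 2π·l/λ = 2π × 0.121 = 43.5°
tan(βl) = 0.949
For a shorted stub, Z_in = jZ_0·tan(βl)

X_in ≈ 47.4 Ω (inductive)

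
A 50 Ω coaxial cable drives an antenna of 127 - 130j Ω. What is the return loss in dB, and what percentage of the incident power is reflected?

RL ≈ 3.25 dB; 47.3% of incident power reflected

Γ = (77 − j130)/(177 − j130), |Γ| = 0.688
RL = −20·log₁₀(0.688) = 3.25 dB
P_refl/P_inc = |Γ|² = 0.473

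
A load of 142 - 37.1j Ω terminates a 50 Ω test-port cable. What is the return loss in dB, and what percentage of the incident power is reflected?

RL ≈ 5.9 dB; 25.7% of incident power reflected

Γ = (92 − j37.1)/(192 − j37.1), |Γ| = 0.507
RL = −20·log₁₀(0.507) = 5.9 dB
P_refl/P_inc = |Γ|² = 0.257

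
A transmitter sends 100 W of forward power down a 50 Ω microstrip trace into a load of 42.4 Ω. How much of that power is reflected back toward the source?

P_reflected ≈ 0.677 W

Γ = (42.4 − 50)/(42.4 + 50) = -0.0823
|Γ|² = 0.00677
P_refl = |Γ|²·P_inc = 0.677 W, P_del = (1 − |Γ|²)·P_inc = 99.3 W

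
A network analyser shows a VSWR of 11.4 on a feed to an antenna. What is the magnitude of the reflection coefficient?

|Γ| ≈ 0.839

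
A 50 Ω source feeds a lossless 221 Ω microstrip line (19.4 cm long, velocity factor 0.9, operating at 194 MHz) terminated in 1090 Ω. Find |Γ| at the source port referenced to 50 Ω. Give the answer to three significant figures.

|Γ| ≈ 0.819

λ = v/f = 0.9·c / 194 MHz = 1.39 m
βl = 2π·l/λ = 2π × 0.139 = 50.2°
tan(βl) = 1.2
Z_in = Z_0·(Z_L + jZ_0·tanβl)/(Z_0 + jZ_L·tanβl) = 73.8 − j172 Ω
Γ_s = (Z_in − Z_s)/(Z_in + Z_s) = (23.8 − j172)/(124 − j172), |Γ_s| = 0.819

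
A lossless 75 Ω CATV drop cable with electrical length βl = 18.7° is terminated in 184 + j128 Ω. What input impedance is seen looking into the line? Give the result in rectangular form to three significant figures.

Z_in ≈ 236 − j101 Ω

tan(βl) = tan(18.7°) = 0.338
Z_in = Z_0·(Z_L + jZ_0·tanβl)/(Z_0 + jZ_L·tanβl)
     = 75·(184 + j153)/(31.7 + j62.3)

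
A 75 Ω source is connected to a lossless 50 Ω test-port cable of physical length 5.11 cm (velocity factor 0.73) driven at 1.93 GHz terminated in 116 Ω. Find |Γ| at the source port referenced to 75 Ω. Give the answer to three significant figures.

λ = v/f = 0.73·c / 1.93 GHz = 0.113 m
βl = 2π·l/λ = 2π × 0.45 = 162°
tan(βl) = -0.323
Z_in = Z_0·(Z_L + jZ_0·tanβl)/(Z_0 + jZ_L·tanβl) = 82.1 + j45.3 Ω
Γ_s = (Z_in − Z_s)/(Z_in + Z_s) = (7.09 + j45.3)/(157 + j45.3), |Γ_s| = 0.281

|Γ| ≈ 0.281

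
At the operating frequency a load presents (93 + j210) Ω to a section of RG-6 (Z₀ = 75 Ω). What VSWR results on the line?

VSWR ≈ 8.25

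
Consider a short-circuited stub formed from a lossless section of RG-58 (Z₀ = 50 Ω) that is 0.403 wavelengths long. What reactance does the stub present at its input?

X_in ≈ -34.9 Ω (capacitive)

βl = 2π × 0.403 = 145°
tan(βl) = -0.698
For a short-circuited stub, Z_in = jZ_0·tan(βl)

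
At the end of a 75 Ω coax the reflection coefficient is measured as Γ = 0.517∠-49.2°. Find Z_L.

Z_L = Z_0·(1 + Γ)/(1 − Γ) = 75·(1.34 − j0.391)/(0.662 + j0.391)

Z_L ≈ 92.9 − j99.2 Ω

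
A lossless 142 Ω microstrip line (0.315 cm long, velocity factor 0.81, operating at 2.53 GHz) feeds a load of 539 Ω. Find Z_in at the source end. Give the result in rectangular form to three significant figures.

Z_in ≈ 345 − j244 Ω

λ = v/f = 0.81·c / 2.53 GHz = 0.096 m
βl = 2π·l/λ = 2π × 0.0328 = 11.8°
tan(βl) = tan(11.8°) = 0.209
Z_in = Z_0·(Z_L + jZ_0·tanβl)/(Z_0 + jZ_L·tanβl)
     = 142·(539 + j29.7)/(142 + j113)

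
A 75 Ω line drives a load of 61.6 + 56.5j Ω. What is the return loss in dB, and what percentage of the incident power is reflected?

Γ = (-13.4 + j56.5)/(136.6 + j56.5), |Γ| = 0.393
RL = −20·log₁₀(0.393) = 8.12 dB
P_refl/P_inc = |Γ|² = 0.154

RL ≈ 8.12 dB; 15.4% of incident power reflected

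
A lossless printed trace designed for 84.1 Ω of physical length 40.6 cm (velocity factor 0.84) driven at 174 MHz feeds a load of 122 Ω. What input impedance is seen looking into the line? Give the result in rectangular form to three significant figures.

λ = v/f = 0.84·c / 174 MHz = 1.45 m
βl = 2π·l/λ = 2π × 0.28 = 101°
tan(βl) = tan(101°) = -5.18
Z_in = Z_0·(Z_L + jZ_0·tanβl)/(Z_0 + jZ_L·tanβl)
     = 84.1·(122 − j436)/(84.1 − j632)

Z_in ≈ 59.1 + j8.37 Ω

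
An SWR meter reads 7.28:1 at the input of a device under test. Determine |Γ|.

|Γ| ≈ 0.758

|Γ| = (S − 1)/(S + 1) = (7.28 − 1)/(7.28 + 1) = 6.28/8.28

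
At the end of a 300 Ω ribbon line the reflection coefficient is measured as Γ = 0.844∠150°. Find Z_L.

Z_L = Z_0·(1 + Γ)/(1 − Γ) = 300·(0.269 + j0.422)/(1.73 − j0.422)

Z_L ≈ 27.2 + j79.8 Ω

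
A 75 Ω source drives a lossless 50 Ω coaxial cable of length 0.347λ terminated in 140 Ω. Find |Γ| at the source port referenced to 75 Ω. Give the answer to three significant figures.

βl = 2π × 0.347 = 125°
tan(βl) = -1.43
Z_in = Z_0·(Z_L + jZ_0·tanβl)/(Z_0 + jZ_L·tanβl) = 25 + j28.7 Ω
Γ_s = (Z_in − Z_s)/(Z_in + Z_s) = (-50 + j28.7)/(100 + j28.7), |Γ_s| = 0.554

|Γ| ≈ 0.554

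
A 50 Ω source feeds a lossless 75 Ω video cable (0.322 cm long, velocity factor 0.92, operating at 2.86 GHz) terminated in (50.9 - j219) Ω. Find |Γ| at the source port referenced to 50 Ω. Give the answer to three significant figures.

|Γ| ≈ 0.9

λ = v/f = 0.92·c / 2.86 GHz = 0.0965 m
βl = 2π·l/λ = 2π × 0.0334 = 12°
tan(βl) = 0.213
Z_in = Z_0·(Z_L + jZ_0·tanβl)/(Z_0 + jZ_L·tanβl) = 20.1 − j127 Ω
Γ_s = (Z_in − Z_s)/(Z_in + Z_s) = (-29.9 − j127)/(70.1 − j127), |Γ_s| = 0.9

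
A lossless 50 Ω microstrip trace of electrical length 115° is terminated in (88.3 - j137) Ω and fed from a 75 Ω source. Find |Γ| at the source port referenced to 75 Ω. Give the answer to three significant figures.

tan(βl) = -2.14
Z_in = Z_0·(Z_L + jZ_0·tanβl)/(Z_0 + jZ_L·tanβl) = 13 + j40 Ω
Γ_s = (Z_in − Z_s)/(Z_in + Z_s) = (-62 + j40)/(88 + j40), |Γ_s| = 0.764

|Γ| ≈ 0.764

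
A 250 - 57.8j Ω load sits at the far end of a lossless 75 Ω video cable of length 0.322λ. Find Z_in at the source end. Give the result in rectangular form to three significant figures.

βl = 2π × 0.322 = 116°
tan(βl) = tan(116°) = -2.06
Z_in = Z_0·(Z_L + jZ_0·tanβl)/(Z_0 + jZ_L·tanβl)
     = 75·(250 − j212)/(-43.9 − j514)

Z_in ≈ 27.6 + j38.8 Ω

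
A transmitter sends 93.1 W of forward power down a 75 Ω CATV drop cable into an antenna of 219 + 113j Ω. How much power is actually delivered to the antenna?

P_delivered ≈ 61.7 W

|Γ| = |(144 + j113)/(294 + j113)| = 0.581
|Γ|² = 0.338
P_refl = |Γ|²·P_inc = 31.4 W, P_del = (1 − |Γ|²)·P_inc = 61.7 W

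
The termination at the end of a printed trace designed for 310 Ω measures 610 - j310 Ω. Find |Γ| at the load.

|Γ| ≈ 0.444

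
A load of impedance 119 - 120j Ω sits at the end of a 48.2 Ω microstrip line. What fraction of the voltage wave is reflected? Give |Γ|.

Γ = (Z_L − Z_0)/(Z_L + Z_0) = (70.8 − j120)/(167.2 − j120)
|Γ| = 139/206

|Γ| ≈ 0.677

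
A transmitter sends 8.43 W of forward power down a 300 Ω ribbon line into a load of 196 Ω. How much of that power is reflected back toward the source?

Γ = (196 − 300)/(196 + 300) = -0.21
|Γ|² = 0.044
P_refl = |Γ|²·P_inc = 0.371 W, P_del = (1 − |Γ|²)·P_inc = 8.06 W

P_reflected ≈ 0.371 W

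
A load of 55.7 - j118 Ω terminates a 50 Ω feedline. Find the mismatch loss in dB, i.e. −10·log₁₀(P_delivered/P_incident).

Γ = (5.7 − j118)/(105.7 − j118), |Γ| = 0.746
|Γ|² = 0.556, so P_del/P_inc = 1 − |Γ|² = 0.444
ML = −10·log₁₀(1 − |Γ|²)

mismatch loss ≈ 3.53 dB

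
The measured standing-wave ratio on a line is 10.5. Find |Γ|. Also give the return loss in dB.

|Γ| ≈ 0.826; return loss ≈ 1.66 dB

|Γ| = (S − 1)/(S + 1) = (10.5 − 1)/(10.5 + 1) = 9.5/11.5
RL = −20·log₁₀|Γ| = −20·log₁₀(0.826)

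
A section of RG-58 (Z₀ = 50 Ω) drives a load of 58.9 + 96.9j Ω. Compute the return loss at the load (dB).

RL ≈ 3.51 dB

Γ = (8.9 + j96.9)/(108.9 + j96.9), |Γ| = 0.668
RL = −20·log₁₀|Γ| = −20·log₁₀(0.668)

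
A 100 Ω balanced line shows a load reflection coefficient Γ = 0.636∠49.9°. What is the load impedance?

Z_L ≈ 102 + j166 Ω

Z_L = Z_0·(1 + Γ)/(1 − Γ) = 100·(1.41 + j0.486)/(0.59 − j0.486)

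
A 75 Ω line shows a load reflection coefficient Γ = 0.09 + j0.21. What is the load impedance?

Z_L = Z_0·(1 + Γ)/(1 − Γ) = 75·(1.09 + j0.21)/(0.91 − j0.21)

Z_L ≈ 81.5 + j36.1 Ω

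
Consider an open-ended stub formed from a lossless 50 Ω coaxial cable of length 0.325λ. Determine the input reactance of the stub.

βl = 2π × 0.325 = 117°
tan(βl) = -1.96
For an open-ended stub, Z_in = −jZ_0·cot(βl) = −jZ_0/tan(βl)

X_in ≈ 25.5 Ω (inductive)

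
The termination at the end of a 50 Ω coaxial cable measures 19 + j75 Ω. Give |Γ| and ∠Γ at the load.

Γ = (Z_L − Z_0)/(Z_L + Z_0) = (-31 + j75)/(69 + j75)
|Γ| = 81.2/102 = 0.796

Γ ≈ 0.796 ∠ 65.1°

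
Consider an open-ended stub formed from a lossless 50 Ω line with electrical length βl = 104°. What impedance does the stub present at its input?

Z_in ≈ +j12.5 Ω

tan(βl) = -4.01
For an open-ended stub, Z_in = −jZ_0·cot(βl) = −jZ_0/tan(βl)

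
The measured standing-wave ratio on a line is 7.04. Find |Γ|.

|Γ| = (S − 1)/(S + 1) = (7.04 − 1)/(7.04 + 1) = 6.04/8.04

|Γ| ≈ 0.751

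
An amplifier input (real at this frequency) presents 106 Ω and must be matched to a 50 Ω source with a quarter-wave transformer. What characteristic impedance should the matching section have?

Z_qwt ≈ 72.8 Ω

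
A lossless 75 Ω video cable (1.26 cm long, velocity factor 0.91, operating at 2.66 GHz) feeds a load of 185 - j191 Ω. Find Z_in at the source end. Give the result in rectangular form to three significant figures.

λ = v/f = 0.91·c / 2.66 GHz = 0.103 m
βl = 2π·l/λ = 2π × 0.123 = 44.2°
tan(βl) = tan(44.2°) = 0.972
Z_in = Z_0·(Z_L + jZ_0·tanβl)/(Z_0 + jZ_L·tanβl)
     = 75·(185 − j118)/(261 + j180)

Z_in ≈ 20.2 − j47.9 Ω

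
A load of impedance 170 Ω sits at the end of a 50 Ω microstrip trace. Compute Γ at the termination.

Γ = (Z_L − Z_0)/(Z_L + Z_0) = (170 − 50)/(170 + 50) = 120/220

Γ = 0.545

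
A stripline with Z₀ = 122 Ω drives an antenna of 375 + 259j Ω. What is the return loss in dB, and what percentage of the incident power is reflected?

Γ = (253 + j259)/(497 + j259), |Γ| = 0.646
RL = −20·log₁₀(0.646) = 3.79 dB
P_refl/P_inc = |Γ|² = 0.417

RL ≈ 3.79 dB; 41.7% of incident power reflected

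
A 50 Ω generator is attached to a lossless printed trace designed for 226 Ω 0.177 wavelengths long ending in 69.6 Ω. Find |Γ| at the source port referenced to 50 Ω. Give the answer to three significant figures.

βl = 2π × 0.177 = 63.7°
tan(βl) = 2.03
Z_in = Z_0·(Z_L + jZ_0·tanβl)/(Z_0 + jZ_L·tanβl) = 256 + j298 Ω
Γ_s = (Z_in − Z_s)/(Z_in + Z_s) = (206 + j298)/(306 + j298), |Γ_s| = 0.848

|Γ| ≈ 0.848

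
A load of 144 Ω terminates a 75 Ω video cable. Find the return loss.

RL ≈ 10 dB

Γ = (144 − 75)/(144 + 75) = 0.315
RL = −20·log₁₀|Γ| = −20·log₁₀(0.315)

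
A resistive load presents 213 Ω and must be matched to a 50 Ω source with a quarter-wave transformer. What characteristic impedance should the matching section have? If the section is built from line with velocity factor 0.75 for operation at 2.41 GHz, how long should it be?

Z_qwt ≈ 103 Ω; length ≈ 2.33 cm

Z_qwt = √(Z_0·R_L) = √(50 × 213) = √10650
λ = 0.75·c/f = 0.0934 m, so l = λ/4 = 0.0233 m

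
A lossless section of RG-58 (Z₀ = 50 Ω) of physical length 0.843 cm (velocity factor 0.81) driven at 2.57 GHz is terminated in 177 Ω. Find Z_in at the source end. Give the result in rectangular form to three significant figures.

Z_in ≈ 41.6 − j61 Ω

λ = v/f = 0.81·c / 2.57 GHz = 0.0946 m
βl = 2π·l/λ = 2π × 0.0892 = 32.1°
tan(βl) = tan(32.1°) = 0.627
Z_in = Z_0·(Z_L + jZ_0·tanβl)/(Z_0 + jZ_L·tanβl)
     = 50·(177 + j31.4)/(50 + j111)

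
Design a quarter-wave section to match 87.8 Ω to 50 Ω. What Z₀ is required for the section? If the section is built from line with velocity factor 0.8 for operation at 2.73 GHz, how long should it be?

Z_qwt = √(Z_0·R_L) = √(50 × 87.8) = √4390
λ = 0.8·c/f = 0.0879 m, so l = λ/4 = 0.022 m

Z_qwt ≈ 66.3 Ω; length ≈ 2.2 cm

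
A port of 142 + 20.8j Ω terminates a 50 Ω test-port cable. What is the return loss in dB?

Γ = (92 + j20.8)/(192 + j20.8), |Γ| = 0.488
RL = −20·log₁₀|Γ| = −20·log₁₀(0.488)

RL ≈ 6.22 dB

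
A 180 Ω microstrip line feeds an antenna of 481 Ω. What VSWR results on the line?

VSWR ≈ 2.67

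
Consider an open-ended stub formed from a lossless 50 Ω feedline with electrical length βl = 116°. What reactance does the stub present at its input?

tan(βl) = -2.05
For an open-ended stub, Z_in = −jZ_0·cot(βl) = −jZ_0/tan(βl)

X_in ≈ 24.4 Ω (inductive)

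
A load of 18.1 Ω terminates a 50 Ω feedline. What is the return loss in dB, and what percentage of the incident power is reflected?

Γ = (18.1 − 50)/(18.1 + 50) = -0.468
RL = −20·log₁₀(0.468) = 6.59 dB
P_refl/P_inc = |Γ|² = 0.219

RL ≈ 6.59 dB; 21.9% of incident power reflected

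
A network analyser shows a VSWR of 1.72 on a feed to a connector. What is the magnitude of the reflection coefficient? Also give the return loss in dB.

|Γ| ≈ 0.265; return loss ≈ 11.5 dB

|Γ| = (S − 1)/(S + 1) = (1.72 − 1)/(1.72 + 1) = 0.72/2.72
RL = −20·log₁₀|Γ| = −20·log₁₀(0.265)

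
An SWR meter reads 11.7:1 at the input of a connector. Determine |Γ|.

|Γ| ≈ 0.843

|Γ| = (S − 1)/(S + 1) = (11.7 − 1)/(11.7 + 1) = 10.7/12.7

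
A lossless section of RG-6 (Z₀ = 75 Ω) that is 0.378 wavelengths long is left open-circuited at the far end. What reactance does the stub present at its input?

βl = 2π × 0.378 = 136°
tan(βl) = -0.963
For an open-circuited stub, Z_in = −jZ_0·cot(βl) = −jZ_0/tan(βl)

X_in ≈ 77.9 Ω (inductive)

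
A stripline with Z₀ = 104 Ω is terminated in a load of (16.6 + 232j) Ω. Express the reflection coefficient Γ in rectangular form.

Γ = (Z_L − Z_0)/(Z_L + Z_0) = (-87.4 + j232)/(120.6 + j232)

Γ ≈ 0.633 + j0.706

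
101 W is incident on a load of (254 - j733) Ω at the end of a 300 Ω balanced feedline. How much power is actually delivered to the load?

|Γ| = |(-46 − j733)/(554 − j733)| = 0.799
|Γ|² = 0.639
P_refl = |Γ|²·P_inc = 64.5 W, P_del = (1 − |Γ|²)·P_inc = 36.5 W

P_delivered ≈ 36.5 W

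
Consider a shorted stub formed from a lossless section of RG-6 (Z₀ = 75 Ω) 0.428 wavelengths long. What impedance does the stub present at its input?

βl = 2π × 0.428 = 154°
tan(βl) = -0.486
For a shorted stub, Z_in = jZ_0·tan(βl)

Z_in ≈ −j36.5 Ω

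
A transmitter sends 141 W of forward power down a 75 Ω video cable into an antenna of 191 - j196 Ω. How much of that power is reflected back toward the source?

|Γ| = |(116 − j196)/(266 − j196)| = 0.689
|Γ|² = 0.475
P_refl = |Γ|²·P_inc = 67 W, P_del = (1 − |Γ|²)·P_inc = 74 W

P_reflected ≈ 67 W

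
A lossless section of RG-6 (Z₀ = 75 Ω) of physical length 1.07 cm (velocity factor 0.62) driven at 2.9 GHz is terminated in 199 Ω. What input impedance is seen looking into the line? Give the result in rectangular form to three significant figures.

λ = v/f = 0.62·c / 2.9 GHz = 0.0641 m
βl = 2π·l/λ = 2π × 0.167 = 60.1°
tan(βl) = tan(60.1°) = 1.74
Z_in = Z_0·(Z_L + jZ_0·tanβl)/(Z_0 + jZ_L·tanβl)
     = 75·(199 + j130)/(75 + j345)

Z_in ≈ 36 − j35.4 Ω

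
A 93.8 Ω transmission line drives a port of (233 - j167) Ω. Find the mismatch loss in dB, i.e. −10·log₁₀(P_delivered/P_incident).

Γ = (139.2 − j167)/(326.8 − j167), |Γ| = 0.592
|Γ|² = 0.351, so P_del/P_inc = 1 − |Γ|² = 0.649
ML = −10·log₁₀(1 − |Γ|²)

mismatch loss ≈ 1.88 dB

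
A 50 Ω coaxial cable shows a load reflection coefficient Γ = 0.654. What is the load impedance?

Z_L ≈ 239 Ω

Z_L = Z_0·(1 + Γ)/(1 − Γ) = 50·(1.65)/(0.346)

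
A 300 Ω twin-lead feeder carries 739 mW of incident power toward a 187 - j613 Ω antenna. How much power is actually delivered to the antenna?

P_delivered ≈ 271 mW

|Γ| = |(-113 − j613)/(487 − j613)| = 0.796
|Γ|² = 0.634
P_refl = |Γ|²·P_inc = 468 mW, P_del = (1 − |Γ|²)·P_inc = 271 mW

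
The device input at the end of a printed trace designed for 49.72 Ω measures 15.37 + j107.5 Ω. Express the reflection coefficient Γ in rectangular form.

Γ ≈ 0.59 + j0.677

Γ = (Z_L − Z_0)/(Z_L + Z_0) = (-34.35 + j107.5)/(65.09 + j107.5)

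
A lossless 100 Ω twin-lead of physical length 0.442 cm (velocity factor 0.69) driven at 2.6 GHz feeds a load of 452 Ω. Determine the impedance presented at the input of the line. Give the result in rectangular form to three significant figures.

Z_in ≈ 138 − j191 Ω

λ = v/f = 0.69·c / 2.6 GHz = 0.0796 m
βl = 2π·l/λ = 2π × 0.0555 = 20°
tan(βl) = tan(20°) = 0.364
Z_in = Z_0·(Z_L + jZ_0·tanβl)/(Z_0 + jZ_L·tanβl)
     = 100·(452 + j36.4)/(100 + j164)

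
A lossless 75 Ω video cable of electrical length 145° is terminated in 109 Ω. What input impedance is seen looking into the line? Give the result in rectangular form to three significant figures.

Z_in ≈ 79.8 + j28.7 Ω

tan(βl) = tan(145°) = -0.7
Z_in = Z_0·(Z_L + jZ_0·tanβl)/(Z_0 + jZ_L·tanβl)
     = 75·(109 − j52.5)/(75 − j76.3)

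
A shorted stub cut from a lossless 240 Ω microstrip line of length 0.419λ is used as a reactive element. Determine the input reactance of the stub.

βl = 2π × 0.419 = 151°
tan(βl) = -0.558
For a shorted stub, Z_in = jZ_0·tan(βl)

X_in ≈ -134 Ω (capacitive)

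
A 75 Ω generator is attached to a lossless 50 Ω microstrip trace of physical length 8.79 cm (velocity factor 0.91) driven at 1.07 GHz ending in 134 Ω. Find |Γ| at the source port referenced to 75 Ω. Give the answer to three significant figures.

|Γ| ≈ 0.542

λ = v/f = 0.91·c / 1.07 GHz = 0.255 m
βl = 2π·l/λ = 2π × 0.345 = 124°
tan(βl) = -1.48
Z_in = Z_0·(Z_L + jZ_0·tanβl)/(Z_0 + jZ_L·tanβl) = 25.5 + j27.3 Ω
Γ_s = (Z_in − Z_s)/(Z_in + Z_s) = (-49.5 + j27.3)/(101 + j27.3), |Γ_s| = 0.542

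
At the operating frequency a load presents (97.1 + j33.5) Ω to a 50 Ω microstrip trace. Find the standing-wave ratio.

VSWR ≈ 2.24

Γ = (Z_L − Z_0)/(Z_L + Z_0) = (47.1 + j33.5)/(147.1 + j33.5)
|Γ| = 57.8/151 = 0.383
VSWR = (1 + |Γ|)/(1 − |Γ|) = 1.38/0.617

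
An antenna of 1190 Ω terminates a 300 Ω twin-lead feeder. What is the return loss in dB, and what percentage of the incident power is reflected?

Γ = (1190 − 300)/(1190 + 300) = 0.597
RL = −20·log₁₀(0.597) = 4.48 dB
P_refl/P_inc = |Γ|² = 0.357

RL ≈ 4.48 dB; 35.7% of incident power reflected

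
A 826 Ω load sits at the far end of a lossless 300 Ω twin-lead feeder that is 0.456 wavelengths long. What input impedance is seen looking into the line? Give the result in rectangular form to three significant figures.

Z_in ≈ 554 + j348 Ω

βl = 2π × 0.456 = 164°
tan(βl) = tan(164°) = -0.284
Z_in = Z_0·(Z_L + jZ_0·tanβl)/(Z_0 + jZ_L·tanβl)
     = 300·(826 − j85.1)/(300 − j234)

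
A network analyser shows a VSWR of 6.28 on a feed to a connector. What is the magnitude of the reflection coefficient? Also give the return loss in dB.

|Γ| = (S − 1)/(S + 1) = (6.28 − 1)/(6.28 + 1) = 5.28/7.28
RL = −20·log₁₀|Γ| = −20·log₁₀(0.725)

|Γ| ≈ 0.725; return loss ≈ 2.79 dB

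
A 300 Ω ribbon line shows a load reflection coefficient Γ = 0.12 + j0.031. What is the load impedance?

Z_L = Z_0·(1 + Γ)/(1 − Γ) = 300·(1.12 + j0.031)/(0.88 − j0.031)

Z_L ≈ 381 + j24 Ω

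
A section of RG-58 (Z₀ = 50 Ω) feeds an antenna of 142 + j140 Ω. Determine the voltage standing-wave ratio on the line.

Γ = (Z_L − Z_0)/(Z_L + Z_0) = (92 + j140)/(192 + j140)
|Γ| = 168/238 = 0.705
VSWR = (1 + |Γ|)/(1 − |Γ|) = 1.7/0.295

VSWR ≈ 5.78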